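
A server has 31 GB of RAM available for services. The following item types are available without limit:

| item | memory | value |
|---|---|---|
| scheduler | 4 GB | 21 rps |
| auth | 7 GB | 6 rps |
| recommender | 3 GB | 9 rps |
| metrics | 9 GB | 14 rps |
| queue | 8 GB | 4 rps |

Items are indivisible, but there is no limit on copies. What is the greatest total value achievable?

Best value-per-unit is scheduler at 21/4; filling with it alone gives 7×21 = 147.
Optimal mix: 7×scheduler + 1×recommender → memory 31, value 156.

156 rps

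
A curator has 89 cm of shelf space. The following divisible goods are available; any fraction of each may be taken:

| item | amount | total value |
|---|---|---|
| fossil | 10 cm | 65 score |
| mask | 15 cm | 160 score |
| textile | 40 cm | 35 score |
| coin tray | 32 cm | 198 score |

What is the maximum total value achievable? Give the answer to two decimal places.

451.00

Take in order of value per unit:
- mask (160/15 per unit): all 15 → value 160, running total 160.00
- fossil (65/10 per unit): all 10 → value 65, running total 225.00
- coin tray (198/32 per unit): all 32 → value 198, running total 423.00
- textile (35/40 per unit): 32 of 40 → value 32×35/40 = 28.0000, running total 451.00
Total 451.00.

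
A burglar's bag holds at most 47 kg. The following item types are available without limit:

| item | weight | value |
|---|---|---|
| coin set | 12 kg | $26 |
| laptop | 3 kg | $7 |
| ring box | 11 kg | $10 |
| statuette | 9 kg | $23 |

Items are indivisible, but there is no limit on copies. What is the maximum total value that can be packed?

$115

Best value-per-unit is statuette at 23/9, and filling with it alone uses weight 5×9=45. No mix of the others beats 5×23 = 115.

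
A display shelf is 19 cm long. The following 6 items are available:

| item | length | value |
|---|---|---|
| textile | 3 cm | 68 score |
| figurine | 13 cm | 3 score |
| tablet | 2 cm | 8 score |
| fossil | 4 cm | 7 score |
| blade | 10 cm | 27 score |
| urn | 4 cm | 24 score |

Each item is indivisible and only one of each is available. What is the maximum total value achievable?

127 score

Check high-value combinations within 19 cm:
- textile+tablet+blade+urn: length 3+2+10+4=19, value 68+8+27+24=127
- textile+blade+urn: length 3+10+4=17, value 68+27+24=119
- textile+tablet+fossil+blade: length 3+2+4+10=19, value 68+8+7+27=110
- textile+tablet+fossil+urn: length 3+2+4+4=13, value 68+8+7+24=107
- textile+tablet+blade: length 3+2+10=15, value 68+8+27=103
Best: 127 score.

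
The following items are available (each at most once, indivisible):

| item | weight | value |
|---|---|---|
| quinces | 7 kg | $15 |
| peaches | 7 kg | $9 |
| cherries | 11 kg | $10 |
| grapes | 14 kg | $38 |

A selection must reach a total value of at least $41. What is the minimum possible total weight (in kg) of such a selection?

Subsets with value ≥ 41, sorted by total weight:
- quinces+grapes: weight 21, value 53
- peaches+grapes: weight 21, value 47
Minimum weight: 21 kg.

21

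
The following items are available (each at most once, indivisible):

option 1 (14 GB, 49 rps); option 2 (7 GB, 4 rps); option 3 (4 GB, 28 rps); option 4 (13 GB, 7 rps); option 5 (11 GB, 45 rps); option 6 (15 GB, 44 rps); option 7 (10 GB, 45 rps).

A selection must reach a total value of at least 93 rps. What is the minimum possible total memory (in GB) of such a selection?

24

Subsets with value ≥ 93, sorted by total memory:
- option 1+option 7: memory 24, value 94
- option 3+option 5+option 7: memory 25, value 118
- option 1+option 5: memory 25, value 94
- option 1+option 3+option 7: memory 28, value 122
Minimum memory: 24 GB.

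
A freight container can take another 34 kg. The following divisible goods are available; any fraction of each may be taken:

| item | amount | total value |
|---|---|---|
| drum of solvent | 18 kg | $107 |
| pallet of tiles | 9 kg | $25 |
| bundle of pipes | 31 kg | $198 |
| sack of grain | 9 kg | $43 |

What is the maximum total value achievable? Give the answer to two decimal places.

215.83

Take in order of value per unit:
- bundle of pipes (198/31 per unit): all 31 → value 198, running total 198.00
- drum of solvent (107/18 per unit): 3 of 18 → value 3×107/18 = 17.8333, running total 215.83
Total 215.83.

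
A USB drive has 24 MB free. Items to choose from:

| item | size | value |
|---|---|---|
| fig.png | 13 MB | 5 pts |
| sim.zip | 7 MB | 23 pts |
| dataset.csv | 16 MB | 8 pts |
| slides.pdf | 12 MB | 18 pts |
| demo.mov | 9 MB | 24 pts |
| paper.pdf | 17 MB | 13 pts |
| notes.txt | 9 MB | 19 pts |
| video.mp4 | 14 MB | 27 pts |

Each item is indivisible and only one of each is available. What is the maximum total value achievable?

51 pts

Check high-value combinations within 24 MB:
- demo.mov+video.mp4: size 9+14=23, value 24+27=51
- sim.zip+video.mp4: size 7+14=21, value 23+27=50
- sim.zip+demo.mov: size 7+9=16, value 23+24=47
- notes.txt+video.mp4: size 9+14=23, value 19+27=46
- demo.mov+notes.txt: size 9+9=18, value 24+19=43
Best: 51 pts.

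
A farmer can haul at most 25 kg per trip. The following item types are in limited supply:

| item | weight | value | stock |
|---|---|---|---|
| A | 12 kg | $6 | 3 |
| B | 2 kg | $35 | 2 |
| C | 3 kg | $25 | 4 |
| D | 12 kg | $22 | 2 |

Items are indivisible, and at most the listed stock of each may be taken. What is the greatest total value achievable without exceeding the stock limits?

Best selections within weight 25 and stock limits:
- 2×B + 4×C: weight 16, value 170
- 2×B + 3×C + 1×D: weight 25, value 167
- 1×A + 2×B + 3×C: weight 25, value 151
Best: $170.

$170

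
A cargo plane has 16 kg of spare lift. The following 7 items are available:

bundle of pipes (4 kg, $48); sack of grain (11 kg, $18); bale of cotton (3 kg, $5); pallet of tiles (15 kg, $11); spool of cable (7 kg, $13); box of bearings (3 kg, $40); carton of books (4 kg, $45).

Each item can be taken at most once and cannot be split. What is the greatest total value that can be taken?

This is a 0/1 knapsack; check combinations near the capacity.
- bundle of pipes+bale of cotton+box of bearings+carton of books: weight 4+3+3+4=14, value 48+5+40+45=138
- bundle of pipes+box of bearings+carton of books: weight 4+3+4=11, value 48+40+45=133
- bundle of pipes+spool of cable+carton of books: weight 4+7+4=15, value 48+13+45=106
Best: $138.

$138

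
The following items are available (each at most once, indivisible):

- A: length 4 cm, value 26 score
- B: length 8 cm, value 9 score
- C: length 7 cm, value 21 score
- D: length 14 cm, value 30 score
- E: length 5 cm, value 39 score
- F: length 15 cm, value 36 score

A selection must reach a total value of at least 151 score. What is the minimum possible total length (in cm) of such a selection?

Subsets with value ≥ 151, sorted by total length:
- A+C+D+E+F: length 45, value 152
- A+B+C+D+E+F: length 53, value 161
Minimum length: 45 cm.

45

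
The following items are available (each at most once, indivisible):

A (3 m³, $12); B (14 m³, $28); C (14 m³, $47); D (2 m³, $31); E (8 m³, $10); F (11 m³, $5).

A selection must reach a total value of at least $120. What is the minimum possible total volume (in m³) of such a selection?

41

Subsets with value ≥ 120, sorted by total volume:
- A+B+C+D+E: volume 41, value 128
- A+B+C+D+F: volume 44, value 123
Minimum volume: 41 m³.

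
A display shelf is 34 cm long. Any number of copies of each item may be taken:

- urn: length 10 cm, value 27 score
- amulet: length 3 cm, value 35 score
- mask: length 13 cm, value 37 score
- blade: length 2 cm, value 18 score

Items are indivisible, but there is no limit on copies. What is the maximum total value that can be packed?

386 score

Best value-per-unit is amulet at 35/3; filling with it alone gives 11×35 = 385.
Optimal mix: 10×amulet + 2×blade → length 34, value 386.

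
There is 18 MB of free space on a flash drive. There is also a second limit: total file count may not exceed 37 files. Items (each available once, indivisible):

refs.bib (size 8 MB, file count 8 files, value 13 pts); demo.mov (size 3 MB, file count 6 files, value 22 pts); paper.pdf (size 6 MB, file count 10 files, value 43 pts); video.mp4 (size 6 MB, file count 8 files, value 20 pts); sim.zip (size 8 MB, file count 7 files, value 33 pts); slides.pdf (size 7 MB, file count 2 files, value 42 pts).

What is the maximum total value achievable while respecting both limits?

Feasible sets respecting both limits:
- demo.mov+paper.pdf+slides.pdf: size 16, file count 18, value 107
- demo.mov+paper.pdf+sim.zip: size 17, file count 23, value 98
- demo.mov+sim.zip+slides.pdf: size 18, file count 15, value 97
- demo.mov+paper.pdf+video.mp4: size 15, file count 24, value 85
Best: 107 pts.

107 pts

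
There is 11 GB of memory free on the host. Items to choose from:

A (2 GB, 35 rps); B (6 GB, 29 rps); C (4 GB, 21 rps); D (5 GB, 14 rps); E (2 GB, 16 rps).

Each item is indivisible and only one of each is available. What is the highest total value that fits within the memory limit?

80 rps

Check high-value combinations within 11 GB:
- A+B+E: memory 2+6+2=10, value 35+29+16=80
- A+C+E: memory 2+4+2=8, value 35+21+16=72
- A+C+D: memory 2+4+5=11, value 35+21+14=70
- A+D+E: memory 2+5+2=9, value 35+14+16=65
- A+B: memory 2+6=8, value 35+29=64
Best: 80 rps.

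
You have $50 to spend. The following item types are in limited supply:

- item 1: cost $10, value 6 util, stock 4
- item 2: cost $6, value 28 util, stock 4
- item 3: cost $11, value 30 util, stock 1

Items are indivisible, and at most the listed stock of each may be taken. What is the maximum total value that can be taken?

148 util

Top feasible selections:
- 1×item 1 + 4×item 2 + 1×item 3: cost 45, value 148
- 4×item 2 + 1×item 3: cost 35, value 142
- 2×item 1 + 3×item 2 + 1×item 3: cost 49, value 126
Best: 148 util.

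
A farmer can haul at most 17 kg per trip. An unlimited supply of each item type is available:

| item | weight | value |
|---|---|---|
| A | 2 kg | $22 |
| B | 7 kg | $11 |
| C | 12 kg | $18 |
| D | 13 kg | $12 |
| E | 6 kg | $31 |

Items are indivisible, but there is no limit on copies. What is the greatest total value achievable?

Best value-per-unit is A at 22/2, and filling with it alone uses weight 8×2=16. No mix of the others beats 8×22 = 176.

$176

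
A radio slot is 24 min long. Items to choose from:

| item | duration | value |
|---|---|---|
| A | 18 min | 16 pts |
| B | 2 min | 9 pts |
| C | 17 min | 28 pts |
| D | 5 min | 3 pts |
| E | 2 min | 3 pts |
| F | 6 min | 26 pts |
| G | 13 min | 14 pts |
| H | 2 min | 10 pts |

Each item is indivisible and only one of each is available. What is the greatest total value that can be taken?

59 pts

This is a 0/1 knapsack; check combinations near the capacity.
- B+F+G+H: duration 2+6+13+2=23, value 9+26+14+10=59
- C+F: duration 17+6=23, value 28+26=54
- E+F+G+H: duration 2+6+13+2=23, value 3+26+14+10=53
- B+E+F+G: duration 2+2+6+13=23, value 9+3+26+14=52
- B+D+E+F+H: duration 2+5+2+6+2=17, value 9+3+3+26+10=51
Best: 59 pts.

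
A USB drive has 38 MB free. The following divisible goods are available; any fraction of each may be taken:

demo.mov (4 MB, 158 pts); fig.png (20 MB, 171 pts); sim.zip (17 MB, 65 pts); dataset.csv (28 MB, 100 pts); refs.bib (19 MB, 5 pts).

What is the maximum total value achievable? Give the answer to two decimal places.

Take in order of value per unit:
- demo.mov (158/4 per unit): all 4 → value 158, running total 158.00
- fig.png (171/20 per unit): all 20 → value 171, running total 329.00
- sim.zip (65/17 per unit): 14 of 17 → value 14×65/17 = 53.5294, running total 382.53
Total 382.53.

382.53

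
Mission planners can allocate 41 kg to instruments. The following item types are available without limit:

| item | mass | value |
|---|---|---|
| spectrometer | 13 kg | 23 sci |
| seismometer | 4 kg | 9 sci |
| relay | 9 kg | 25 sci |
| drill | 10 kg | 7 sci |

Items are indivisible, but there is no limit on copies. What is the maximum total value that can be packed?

Best value-per-unit is relay at 25/9; filling with it alone gives 4×25 = 100.
Optimal mix: 1×seismometer + 4×relay → mass 40, value 109.

109 sci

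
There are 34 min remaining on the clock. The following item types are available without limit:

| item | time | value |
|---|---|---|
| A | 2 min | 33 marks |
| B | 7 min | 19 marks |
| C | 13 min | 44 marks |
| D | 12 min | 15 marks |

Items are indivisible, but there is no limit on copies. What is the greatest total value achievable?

Best value-per-unit is A at 33/2, and filling with it alone uses time 17×2=34. No mix of the others beats 17×33 = 561.

561 marks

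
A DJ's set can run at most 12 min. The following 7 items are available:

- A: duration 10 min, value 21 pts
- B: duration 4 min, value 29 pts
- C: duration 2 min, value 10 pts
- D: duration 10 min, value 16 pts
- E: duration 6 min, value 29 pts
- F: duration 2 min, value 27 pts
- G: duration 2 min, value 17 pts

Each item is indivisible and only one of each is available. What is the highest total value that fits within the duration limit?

85 pts

This is a 0/1 knapsack; check combinations near the capacity.
- B+E+F: duration 4+6+2=12, value 29+29+27=85
- B+C+F+G: duration 4+2+2+2=10, value 29+10+27+17=83
- C+E+F+G: duration 2+6+2+2=12, value 10+29+27+17=83
- B+E+G: duration 4+6+2=12, value 29+29+17=75
- B+F+G: duration 4+2+2=8, value 29+27+17=73
Best: 85 pts.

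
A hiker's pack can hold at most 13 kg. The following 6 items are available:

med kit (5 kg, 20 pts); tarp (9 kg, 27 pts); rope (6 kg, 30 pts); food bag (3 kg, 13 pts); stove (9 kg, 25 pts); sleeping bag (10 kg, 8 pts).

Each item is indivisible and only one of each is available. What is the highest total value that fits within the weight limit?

50 pts

Check high-value combinations within 13 kg:
- med kit+rope: weight 5+6=11, value 20+30=50
- rope+food bag: weight 6+3=9, value 30+13=43
- tarp+food bag: weight 9+3=12, value 27+13=40
Best: 50 pts.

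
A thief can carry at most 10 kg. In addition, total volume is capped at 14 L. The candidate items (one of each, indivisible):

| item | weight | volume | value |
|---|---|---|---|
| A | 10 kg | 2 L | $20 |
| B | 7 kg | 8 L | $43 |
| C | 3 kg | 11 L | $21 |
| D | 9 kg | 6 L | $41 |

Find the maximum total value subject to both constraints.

Feasible sets respecting both limits:
- B: weight 7, volume 8, value 43
- D: weight 9, volume 6, value 41
- C: weight 3, volume 11, value 21
Best: $43.

$43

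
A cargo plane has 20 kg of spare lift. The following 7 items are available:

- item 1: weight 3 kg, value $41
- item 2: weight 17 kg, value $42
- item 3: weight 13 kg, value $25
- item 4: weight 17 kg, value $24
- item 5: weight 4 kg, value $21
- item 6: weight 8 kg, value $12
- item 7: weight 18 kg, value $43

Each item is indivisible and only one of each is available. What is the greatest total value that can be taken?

Check high-value combinations within 20 kg:
- item 1+item 3+item 5: weight 3+13+4=20, value 41+25+21=87
- item 1+item 2: weight 3+17=20, value 41+42=83
- item 1+item 5+item 6: weight 3+4+8=15, value 41+21+12=74
- item 1+item 3: weight 3+13=16, value 41+25=66
- item 1+item 4: weight 3+17=20, value 41+24=65
Best: $87.

$87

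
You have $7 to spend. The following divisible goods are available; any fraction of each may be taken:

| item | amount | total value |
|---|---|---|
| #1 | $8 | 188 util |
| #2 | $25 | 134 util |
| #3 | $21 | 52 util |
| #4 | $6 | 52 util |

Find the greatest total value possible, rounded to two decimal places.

Take in order of value per unit:
- #1 (188/8 per unit): 7 of 8 → value 7×188/8 = 164.5000, running total 164.50
Total 164.50.

164.50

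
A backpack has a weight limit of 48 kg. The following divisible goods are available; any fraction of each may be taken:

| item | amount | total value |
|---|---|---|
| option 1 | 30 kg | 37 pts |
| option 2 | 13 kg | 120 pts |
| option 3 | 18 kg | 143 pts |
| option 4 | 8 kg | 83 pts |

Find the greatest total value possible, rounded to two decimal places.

Take in order of value per unit:
- option 4 (83/8 per unit): all 8 → value 83, running total 83.00
- option 2 (120/13 per unit): all 13 → value 120, running total 203.00
- option 3 (143/18 per unit): all 18 → value 143, running total 346.00
- option 1 (37/30 per unit): 9 of 30 → value 9×37/30 = 11.1000, running total 357.10
Total 357.10.

357.10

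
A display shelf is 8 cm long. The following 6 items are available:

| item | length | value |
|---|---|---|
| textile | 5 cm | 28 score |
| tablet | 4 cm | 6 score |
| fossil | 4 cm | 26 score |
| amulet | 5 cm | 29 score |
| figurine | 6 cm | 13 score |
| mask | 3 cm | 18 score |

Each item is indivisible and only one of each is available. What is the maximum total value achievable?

47 score

Check high-value combinations within 8 cm:
- amulet+mask: length 5+3=8, value 29+18=47
- textile+mask: length 5+3=8, value 28+18=46
- fossil+mask: length 4+3=7, value 26+18=44
- tablet+fossil: length 4+4=8, value 6+26=32
Best: 47 score.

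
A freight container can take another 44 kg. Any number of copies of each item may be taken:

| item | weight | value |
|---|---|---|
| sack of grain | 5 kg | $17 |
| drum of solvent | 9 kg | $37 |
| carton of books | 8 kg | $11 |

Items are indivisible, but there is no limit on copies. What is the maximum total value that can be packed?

$165

Best value-per-unit is drum of solvent at 37/9; filling with it alone gives 4×37 = 148.
Optimal mix: 1×sack of grain + 4×drum of solvent → weight 41, value 165.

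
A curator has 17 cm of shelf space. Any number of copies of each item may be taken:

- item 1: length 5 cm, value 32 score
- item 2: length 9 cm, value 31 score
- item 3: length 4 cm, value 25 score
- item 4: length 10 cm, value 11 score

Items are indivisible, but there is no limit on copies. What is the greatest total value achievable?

107 score

Best value-per-unit is item 1 at 32/5; filling with it alone gives 3×32 = 96.
Optimal mix: 1×item 1 + 3×item 3 → length 17, value 107.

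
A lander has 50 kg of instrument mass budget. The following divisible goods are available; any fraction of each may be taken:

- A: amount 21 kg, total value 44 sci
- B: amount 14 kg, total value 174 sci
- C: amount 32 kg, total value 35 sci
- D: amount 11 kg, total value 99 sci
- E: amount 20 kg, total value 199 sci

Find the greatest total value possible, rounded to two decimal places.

482.48

Take in order of value per unit:
- B (174/14 per unit): all 14 → value 174, running total 174.00
- E (199/20 per unit): all 20 → value 199, running total 373.00
- D (99/11 per unit): all 11 → value 99, running total 472.00
- A (44/21 per unit): 5 of 21 → value 5×44/21 = 10.4762, running total 482.48
Total 482.48.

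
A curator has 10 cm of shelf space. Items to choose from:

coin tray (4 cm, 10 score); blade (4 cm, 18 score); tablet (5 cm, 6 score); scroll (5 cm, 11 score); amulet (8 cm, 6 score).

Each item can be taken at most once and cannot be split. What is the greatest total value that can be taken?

29 score

Check high-value combinations within 10 cm:
- blade+scroll: length 4+5=9, value 18+11=29
- coin tray+blade: length 4+4=8, value 10+18=28
- blade+tablet: length 4+5=9, value 18+6=24
- coin tray+scroll: length 4+5=9, value 10+11=21
Best: 29 score.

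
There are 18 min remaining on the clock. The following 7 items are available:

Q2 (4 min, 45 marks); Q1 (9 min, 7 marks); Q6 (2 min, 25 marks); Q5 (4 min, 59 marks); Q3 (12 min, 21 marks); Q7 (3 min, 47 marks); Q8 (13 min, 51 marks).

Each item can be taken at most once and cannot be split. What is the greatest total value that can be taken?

Check high-value combinations within 18 min:
- Q2+Q6+Q5+Q7: time 4+2+4+3=13, value 45+25+59+47=176
- Q2+Q5+Q7: time 4+4+3=11, value 45+59+47=151
- Q1+Q6+Q5+Q7: time 9+2+4+3=18, value 7+25+59+47=138
Best: 176 marks.

176 marks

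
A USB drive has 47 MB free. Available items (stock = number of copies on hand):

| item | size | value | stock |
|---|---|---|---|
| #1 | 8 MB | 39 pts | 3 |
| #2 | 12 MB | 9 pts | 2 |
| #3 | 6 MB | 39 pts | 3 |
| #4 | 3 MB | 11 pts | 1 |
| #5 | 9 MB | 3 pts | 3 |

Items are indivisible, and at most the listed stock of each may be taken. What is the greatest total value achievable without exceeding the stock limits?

245 pts

Best selections within size 47 and stock limits:
- 3×#1 + 3×#3 + 1×#4: size 45, value 245
- 3×#1 + 3×#3: size 42, value 234
Best: 245 pts.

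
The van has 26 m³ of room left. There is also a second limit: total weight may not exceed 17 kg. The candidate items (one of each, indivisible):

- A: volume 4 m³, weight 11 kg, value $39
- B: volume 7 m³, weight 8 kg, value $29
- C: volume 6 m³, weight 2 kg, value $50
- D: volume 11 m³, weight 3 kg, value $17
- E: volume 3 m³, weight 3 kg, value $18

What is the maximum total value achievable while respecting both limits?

Feasible sets respecting both limits:
- A+C+E: volume 13, weight 16, value 107
- A+C+D: volume 21, weight 16, value 106
- B+C+E: volume 16, weight 13, value 97
Best: $107.

$107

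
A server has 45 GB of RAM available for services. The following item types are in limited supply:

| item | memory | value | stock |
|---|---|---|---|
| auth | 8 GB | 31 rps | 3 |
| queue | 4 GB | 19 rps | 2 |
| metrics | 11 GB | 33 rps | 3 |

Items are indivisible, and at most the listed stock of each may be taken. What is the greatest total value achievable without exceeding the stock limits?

164 rps

Top feasible selections:
- 3×auth + 2×queue + 1×metrics: memory 43, value 164
- 1×auth + 1×queue + 3×metrics: memory 45, value 149
- 2×auth + 1×queue + 2×metrics: memory 42, value 147
- 3×auth + 1×queue + 1×metrics: memory 39, value 145
Best: 164 rps.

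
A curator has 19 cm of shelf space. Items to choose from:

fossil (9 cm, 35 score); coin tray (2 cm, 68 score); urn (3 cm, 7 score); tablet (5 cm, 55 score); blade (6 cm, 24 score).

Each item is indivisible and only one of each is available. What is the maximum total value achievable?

165 score

Check high-value combinations within 19 cm:
- fossil+coin tray+urn+tablet: length 9+2+3+5=19, value 35+68+7+55=165
- fossil+coin tray+tablet: length 9+2+5=16, value 35+68+55=158
- coin tray+urn+tablet+blade: length 2+3+5+6=16, value 68+7+55+24=154
- coin tray+tablet+blade: length 2+5+6=13, value 68+55+24=147
Best: 165 score.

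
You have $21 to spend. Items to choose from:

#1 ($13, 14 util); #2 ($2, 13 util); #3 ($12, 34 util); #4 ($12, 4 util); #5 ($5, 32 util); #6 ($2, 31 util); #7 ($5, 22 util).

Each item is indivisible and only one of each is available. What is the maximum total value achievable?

Check high-value combinations within $21:
- #2+#3+#5+#6: cost 2+12+5+2=21, value 13+34+32+31=110
- #2+#3+#6+#7: cost 2+12+2+5=21, value 13+34+31+22=100
- #2+#5+#6+#7: cost 2+5+2+5=14, value 13+32+31+22=98
Best: 110 util.

110 util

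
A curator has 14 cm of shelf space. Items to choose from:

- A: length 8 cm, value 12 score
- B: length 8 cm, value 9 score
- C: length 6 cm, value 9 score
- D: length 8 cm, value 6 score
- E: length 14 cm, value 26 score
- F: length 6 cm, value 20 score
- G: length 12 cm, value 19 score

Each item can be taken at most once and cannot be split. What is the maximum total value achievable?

32 score

Check high-value combinations within 14 cm:
- A+F: length 8+6=14, value 12+20=32
- C+F: length 6+6=12, value 9+20=29
- B+F: length 8+6=14, value 9+20=29
- E: length 14, value 26
Best: 32 score.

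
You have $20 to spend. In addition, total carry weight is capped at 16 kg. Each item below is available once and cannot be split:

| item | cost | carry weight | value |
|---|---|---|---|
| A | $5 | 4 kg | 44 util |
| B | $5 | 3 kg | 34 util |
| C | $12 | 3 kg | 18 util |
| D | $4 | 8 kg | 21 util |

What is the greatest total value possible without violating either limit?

Feasible sets respecting both limits:
- A+B+D: cost 14, carry weight 15, value 99
- A+B: cost 10, carry weight 7, value 78
- A+D: cost 9, carry weight 12, value 65
- A+C: cost 17, carry weight 7, value 62
Best: 99 util.

99 util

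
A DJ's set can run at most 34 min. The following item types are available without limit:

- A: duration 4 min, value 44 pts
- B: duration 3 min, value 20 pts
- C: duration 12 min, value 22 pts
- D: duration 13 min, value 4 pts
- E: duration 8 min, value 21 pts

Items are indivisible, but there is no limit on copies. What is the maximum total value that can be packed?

352 pts

Best value-per-unit is A at 44/4, and filling with it alone uses duration 8×4=32. No mix of the others beats 8×44 = 352.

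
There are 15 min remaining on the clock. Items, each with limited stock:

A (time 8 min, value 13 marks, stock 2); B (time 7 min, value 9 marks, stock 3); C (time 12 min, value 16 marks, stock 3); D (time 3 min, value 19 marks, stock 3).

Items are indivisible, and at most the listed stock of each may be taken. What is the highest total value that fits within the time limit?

57 marks

Top feasible selections:
- 3×D: time 9, value 57
- 1×A + 2×D: time 14, value 51
- 1×B + 2×D: time 13, value 47
Best: 57 marks.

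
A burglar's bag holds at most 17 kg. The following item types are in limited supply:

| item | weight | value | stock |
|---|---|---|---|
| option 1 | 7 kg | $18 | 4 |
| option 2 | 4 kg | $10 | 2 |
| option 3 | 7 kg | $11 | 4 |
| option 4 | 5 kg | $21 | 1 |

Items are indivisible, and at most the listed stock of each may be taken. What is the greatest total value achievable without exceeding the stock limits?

Best selections within weight 17 and stock limits:
- 1×option 1 + 1×option 2 + 1×option 4: weight 16, value 49
- 1×option 2 + 1×option 3 + 1×option 4: weight 16, value 42
- 2×option 2 + 1×option 4: weight 13, value 41
- 1×option 1 + 1×option 4: weight 12, value 39
Best: $49.

$49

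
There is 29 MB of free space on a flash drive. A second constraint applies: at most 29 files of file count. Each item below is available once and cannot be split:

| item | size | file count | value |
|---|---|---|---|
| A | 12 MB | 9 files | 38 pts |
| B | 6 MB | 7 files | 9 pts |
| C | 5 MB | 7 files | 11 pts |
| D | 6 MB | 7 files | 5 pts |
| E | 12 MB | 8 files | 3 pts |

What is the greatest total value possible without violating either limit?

Feasible sets respecting both limits:
- A+B+C: size 23, file count 23, value 58
- A+C+D: size 23, file count 23, value 54
- A+B+D: size 24, file count 23, value 52
- A+C+E: size 29, file count 24, value 52
Best: 58 pts.

58 pts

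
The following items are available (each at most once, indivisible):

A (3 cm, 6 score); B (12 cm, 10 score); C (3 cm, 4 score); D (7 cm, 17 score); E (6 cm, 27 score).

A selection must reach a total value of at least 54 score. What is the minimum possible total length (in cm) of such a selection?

19

Subsets with value ≥ 54, sorted by total length:
- A+C+D+E: length 19, value 54
- B+D+E: length 25, value 54
Minimum length: 19 cm.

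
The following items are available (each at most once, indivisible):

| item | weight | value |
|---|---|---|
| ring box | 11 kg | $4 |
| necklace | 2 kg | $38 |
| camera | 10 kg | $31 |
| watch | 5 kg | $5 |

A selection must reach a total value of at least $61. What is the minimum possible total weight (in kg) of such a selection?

Subsets with value ≥ 61, sorted by total weight:
- necklace+camera: weight 12, value 69
- necklace+camera+watch: weight 17, value 74
- ring box+necklace+camera: weight 23, value 73
Minimum weight: 12 kg.

12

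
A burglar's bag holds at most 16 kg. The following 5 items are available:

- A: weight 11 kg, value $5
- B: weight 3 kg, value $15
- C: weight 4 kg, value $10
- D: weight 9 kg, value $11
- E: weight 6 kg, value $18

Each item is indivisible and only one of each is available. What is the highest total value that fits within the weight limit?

Check high-value combinations within 16 kg:
- B+C+E: weight 3+4+6=13, value 15+10+18=43
- B+C+D: weight 3+4+9=16, value 15+10+11=36
- B+E: weight 3+6=9, value 15+18=33
- D+E: weight 9+6=15, value 11+18=29
Best: $43.

$43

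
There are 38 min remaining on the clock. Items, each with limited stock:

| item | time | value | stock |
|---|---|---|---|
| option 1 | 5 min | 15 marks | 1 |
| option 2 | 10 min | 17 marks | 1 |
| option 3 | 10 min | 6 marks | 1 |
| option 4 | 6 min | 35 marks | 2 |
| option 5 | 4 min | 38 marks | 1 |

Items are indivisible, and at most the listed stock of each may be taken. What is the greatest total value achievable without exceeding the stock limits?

Top feasible selections:
- 1×option 1 + 1×option 2 + 2×option 4 + 1×option 5: time 31, value 140
- 1×option 2 + 1×option 3 + 2×option 4 + 1×option 5: time 36, value 131
- 1×option 1 + 1×option 3 + 2×option 4 + 1×option 5: time 31, value 129
- 1×option 2 + 2×option 4 + 1×option 5: time 26, value 125
Best: 140 marks.

140 marks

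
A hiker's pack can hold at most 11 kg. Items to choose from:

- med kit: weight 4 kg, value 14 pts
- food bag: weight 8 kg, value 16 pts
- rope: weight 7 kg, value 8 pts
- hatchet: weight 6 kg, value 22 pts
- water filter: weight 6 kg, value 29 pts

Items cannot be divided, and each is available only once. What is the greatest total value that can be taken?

Check high-value combinations within 11 kg:
- med kit+water filter: weight 4+6=10, value 14+29=43
- med kit+hatchet: weight 4+6=10, value 14+22=36
- water filter: weight 6, value 29
- hatchet: weight 6, value 22
- med kit+rope: weight 4+7=11, value 14+8=22
Best: 43 pts.

43 pts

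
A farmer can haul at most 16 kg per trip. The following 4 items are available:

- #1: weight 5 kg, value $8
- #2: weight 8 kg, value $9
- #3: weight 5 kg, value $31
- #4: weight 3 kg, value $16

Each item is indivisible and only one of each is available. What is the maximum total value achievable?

Check high-value combinations within 16 kg:
- #2+#3+#4: weight 8+5+3=16, value 9+31+16=56
- #1+#3+#4: weight 5+5+3=13, value 8+31+16=55
- #3+#4: weight 5+3=8, value 31+16=47
Best: $56.

$56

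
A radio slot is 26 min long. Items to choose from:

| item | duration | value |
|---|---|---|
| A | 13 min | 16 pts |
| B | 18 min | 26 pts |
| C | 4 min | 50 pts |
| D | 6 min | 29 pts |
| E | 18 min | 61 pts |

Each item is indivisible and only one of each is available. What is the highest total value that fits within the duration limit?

111 pts

Check high-value combinations within 26 min:
- C+E: duration 4+18=22, value 50+61=111
- A+C+D: duration 13+4+6=23, value 16+50+29=95
- D+E: duration 6+18=24, value 29+61=90
- C+D: duration 4+6=10, value 50+29=79
Best: 111 pts.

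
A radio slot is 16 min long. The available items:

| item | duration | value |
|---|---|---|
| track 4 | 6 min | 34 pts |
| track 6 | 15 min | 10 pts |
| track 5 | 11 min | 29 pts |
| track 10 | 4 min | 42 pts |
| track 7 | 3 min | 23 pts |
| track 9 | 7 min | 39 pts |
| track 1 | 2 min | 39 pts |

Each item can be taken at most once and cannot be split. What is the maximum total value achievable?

Check high-value combinations within 16 min:
- track 10+track 7+track 9+track 1: duration 4+3+7+2=16, value 42+23+39+39=143
- track 4+track 10+track 7+track 1: duration 6+4+3+2=15, value 34+42+23+39=138
- track 10+track 9+track 1: duration 4+7+2=13, value 42+39+39=120
- track 4+track 10+track 1: duration 6+4+2=12, value 34+42+39=115
Best: 143 pts.

143 pts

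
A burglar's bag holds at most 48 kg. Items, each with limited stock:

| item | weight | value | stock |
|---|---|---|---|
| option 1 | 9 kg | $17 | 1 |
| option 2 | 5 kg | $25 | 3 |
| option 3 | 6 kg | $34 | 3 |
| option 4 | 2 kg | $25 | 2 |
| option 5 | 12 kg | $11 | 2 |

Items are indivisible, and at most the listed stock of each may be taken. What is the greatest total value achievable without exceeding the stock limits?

$244

Best selections within weight 48 and stock limits:
- 1×option 1 + 3×option 2 + 3×option 3 + 2×option 4: weight 46, value 244
- 3×option 2 + 3×option 3 + 2×option 4: weight 37, value 227
Best: $244.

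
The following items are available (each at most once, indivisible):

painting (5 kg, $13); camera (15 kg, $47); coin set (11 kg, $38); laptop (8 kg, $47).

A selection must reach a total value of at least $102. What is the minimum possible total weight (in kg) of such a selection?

28

Subsets with value ≥ 102, sorted by total weight:
- painting+camera+laptop: weight 28, value 107
- camera+coin set+laptop: weight 34, value 132
Minimum weight: 28 kg.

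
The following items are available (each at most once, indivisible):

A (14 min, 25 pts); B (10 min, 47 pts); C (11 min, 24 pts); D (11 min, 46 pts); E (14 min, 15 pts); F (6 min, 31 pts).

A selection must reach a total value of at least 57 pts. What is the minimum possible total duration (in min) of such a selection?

16

Subsets with value ≥ 57, sorted by total duration:
- B+F: duration 16, value 78
- D+F: duration 17, value 77
- B+D: duration 21, value 93
Minimum duration: 16 min.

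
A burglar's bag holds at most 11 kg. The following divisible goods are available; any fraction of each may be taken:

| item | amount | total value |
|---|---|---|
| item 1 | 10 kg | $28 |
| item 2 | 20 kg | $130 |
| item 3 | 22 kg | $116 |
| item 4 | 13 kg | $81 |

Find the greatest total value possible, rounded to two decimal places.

71.50

Take in order of value per unit:
- item 2 (130/20 per unit): 11 of 20 → value 11×130/20 = 71.5000, running total 71.50
Total 71.50.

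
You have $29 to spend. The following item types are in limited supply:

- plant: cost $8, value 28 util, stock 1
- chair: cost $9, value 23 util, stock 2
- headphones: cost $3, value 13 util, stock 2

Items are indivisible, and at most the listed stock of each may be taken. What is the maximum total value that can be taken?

Top feasible selections:
- 1×plant + 2×chair + 1×headphones: cost 29, value 87
- 1×plant + 1×chair + 2×headphones: cost 23, value 77
- 1×plant + 2×chair: cost 26, value 74
Best: 87 util.

87 util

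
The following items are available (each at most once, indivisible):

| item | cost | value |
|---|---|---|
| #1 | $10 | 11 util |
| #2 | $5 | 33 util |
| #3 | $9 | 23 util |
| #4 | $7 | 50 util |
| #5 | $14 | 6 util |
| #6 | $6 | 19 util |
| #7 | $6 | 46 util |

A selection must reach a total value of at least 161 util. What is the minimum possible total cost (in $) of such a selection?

Subsets with value ≥ 161, sorted by total cost:
- #2+#3+#4+#6+#7: cost 33, value 171
- #1+#2+#3+#4+#7: cost 37, value 163
- #1+#2+#3+#4+#6+#7: cost 43, value 182
Minimum cost: 33 $.

33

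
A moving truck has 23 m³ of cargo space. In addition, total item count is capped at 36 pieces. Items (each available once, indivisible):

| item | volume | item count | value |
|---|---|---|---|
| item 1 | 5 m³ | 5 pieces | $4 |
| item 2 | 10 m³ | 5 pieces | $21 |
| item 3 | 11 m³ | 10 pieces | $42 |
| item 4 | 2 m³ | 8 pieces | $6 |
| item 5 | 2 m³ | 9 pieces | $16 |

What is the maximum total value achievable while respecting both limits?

$79

Feasible sets respecting both limits:
- item 2+item 3+item 5: volume 23, item count 24, value 79
- item 2+item 3+item 4: volume 23, item count 23, value 69
- item 1+item 3+item 4+item 5: volume 20, item count 32, value 68
Best: $79.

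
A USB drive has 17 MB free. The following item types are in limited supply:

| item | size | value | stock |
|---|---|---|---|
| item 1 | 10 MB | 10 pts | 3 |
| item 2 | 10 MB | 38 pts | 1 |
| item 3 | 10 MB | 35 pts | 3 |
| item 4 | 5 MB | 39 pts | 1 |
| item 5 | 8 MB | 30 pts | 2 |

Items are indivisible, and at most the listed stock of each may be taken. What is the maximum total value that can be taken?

Best selections within size 17 and stock limits:
- 1×item 2 + 1×item 4: size 15, value 77
- 1×item 3 + 1×item 4: size 15, value 74
Best: 77 pts.

77 pts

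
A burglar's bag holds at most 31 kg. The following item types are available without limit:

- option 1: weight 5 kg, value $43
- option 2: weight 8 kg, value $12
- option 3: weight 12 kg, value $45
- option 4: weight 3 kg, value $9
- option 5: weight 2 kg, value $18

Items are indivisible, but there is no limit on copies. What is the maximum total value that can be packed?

$277

Best value-per-unit is option 5 at 18/2; filling with it alone gives 15×18 = 270.
Optimal mix: 1×option 1 + 13×option 5 → weight 31, value 277.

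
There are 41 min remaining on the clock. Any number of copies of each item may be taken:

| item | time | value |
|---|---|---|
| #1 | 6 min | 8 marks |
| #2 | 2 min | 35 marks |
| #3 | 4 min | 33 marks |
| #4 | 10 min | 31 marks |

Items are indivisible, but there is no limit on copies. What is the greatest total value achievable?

Best value-per-unit is #2 at 35/2, and filling with it alone uses time 20×2=40. No mix of the others beats 20×35 = 700.

700 marks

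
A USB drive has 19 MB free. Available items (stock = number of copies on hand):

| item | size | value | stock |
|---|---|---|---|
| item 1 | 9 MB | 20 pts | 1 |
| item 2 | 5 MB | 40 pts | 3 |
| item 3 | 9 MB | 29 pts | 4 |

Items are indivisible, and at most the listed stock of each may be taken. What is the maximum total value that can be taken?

Best selections within size 19 and stock limits:
- 3×item 2: size 15, value 120
- 2×item 2 + 1×item 3: size 19, value 109
- 1×item 1 + 2×item 2: size 19, value 100
Best: 120 pts.

120 pts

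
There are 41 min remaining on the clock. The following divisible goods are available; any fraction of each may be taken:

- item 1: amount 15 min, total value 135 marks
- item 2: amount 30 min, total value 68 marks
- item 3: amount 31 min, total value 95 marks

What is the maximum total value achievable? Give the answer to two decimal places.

Take in order of value per unit:
- item 1 (135/15 per unit): all 15 → value 135, running total 135.00
- item 3 (95/31 per unit): 26 of 31 → value 26×95/31 = 79.6774, running total 214.68
Total 214.68.

214.68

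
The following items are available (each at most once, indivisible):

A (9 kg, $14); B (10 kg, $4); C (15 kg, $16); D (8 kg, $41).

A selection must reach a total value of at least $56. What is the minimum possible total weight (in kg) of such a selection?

Subsets with value ≥ 56, sorted by total weight:
- C+D: weight 23, value 57
- A+B+D: weight 27, value 59
- A+C+D: weight 32, value 71
Minimum weight: 23 kg.

23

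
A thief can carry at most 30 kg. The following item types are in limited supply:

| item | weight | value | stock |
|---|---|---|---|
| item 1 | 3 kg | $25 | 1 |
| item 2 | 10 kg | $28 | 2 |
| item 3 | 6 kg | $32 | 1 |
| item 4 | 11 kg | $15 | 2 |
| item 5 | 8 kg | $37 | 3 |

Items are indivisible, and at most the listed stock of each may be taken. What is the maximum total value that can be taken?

Best selections within weight 30 and stock limits:
- 1×item 3 + 3×item 5: weight 30, value 143
- 1×item 1 + 3×item 5: weight 27, value 136
Best: $143.

$143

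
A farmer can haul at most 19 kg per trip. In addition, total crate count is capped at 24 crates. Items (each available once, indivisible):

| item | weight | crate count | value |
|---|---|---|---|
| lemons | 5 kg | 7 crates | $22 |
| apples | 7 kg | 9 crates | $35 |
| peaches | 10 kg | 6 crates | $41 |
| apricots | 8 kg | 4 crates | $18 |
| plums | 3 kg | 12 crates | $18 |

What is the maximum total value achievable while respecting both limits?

Feasible sets respecting both limits:
- apples+peaches: weight 17, crate count 15, value 76
- lemons+peaches: weight 15, crate count 13, value 63
- peaches+apricots: weight 18, crate count 10, value 59
- peaches+plums: weight 13, crate count 18, value 59
Best: $76.

$76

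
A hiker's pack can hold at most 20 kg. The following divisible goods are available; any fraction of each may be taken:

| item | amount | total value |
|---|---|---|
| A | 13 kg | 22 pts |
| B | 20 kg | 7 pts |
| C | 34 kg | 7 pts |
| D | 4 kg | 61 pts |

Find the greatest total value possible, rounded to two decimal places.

84.05

Take in order of value per unit:
- D (61/4 per unit): all 4 → value 61, running total 61.00
- A (22/13 per unit): all 13 → value 22, running total 83.00
- B (7/20 per unit): 3 of 20 → value 3×7/20 = 1.0500, running total 84.05
Total 84.05.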